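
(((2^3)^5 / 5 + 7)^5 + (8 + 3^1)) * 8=303848996763473360948944 / 3125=97231678964311475503.66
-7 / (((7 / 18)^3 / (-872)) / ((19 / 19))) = 5085504 / 49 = 103785.80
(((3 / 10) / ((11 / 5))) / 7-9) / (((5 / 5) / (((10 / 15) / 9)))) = -461 / 693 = -0.67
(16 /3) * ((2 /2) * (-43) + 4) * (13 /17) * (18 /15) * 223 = -42564.14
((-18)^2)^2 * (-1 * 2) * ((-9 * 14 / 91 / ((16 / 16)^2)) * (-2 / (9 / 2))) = -1679616 / 13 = -129201.23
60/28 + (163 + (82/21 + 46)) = 4516/21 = 215.05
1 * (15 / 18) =5 / 6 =0.83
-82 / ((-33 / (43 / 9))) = 3526 / 297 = 11.87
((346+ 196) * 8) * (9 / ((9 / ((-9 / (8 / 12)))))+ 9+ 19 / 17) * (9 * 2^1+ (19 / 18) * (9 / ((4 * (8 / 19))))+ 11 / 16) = -48523905 / 136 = -356793.42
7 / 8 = 0.88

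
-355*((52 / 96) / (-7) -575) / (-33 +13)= -6859523 / 672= -10207.62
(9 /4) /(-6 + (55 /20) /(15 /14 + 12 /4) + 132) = 513 /28882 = 0.02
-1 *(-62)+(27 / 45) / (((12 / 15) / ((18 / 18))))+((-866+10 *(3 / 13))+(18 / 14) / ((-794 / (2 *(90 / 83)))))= -9606675513 / 11994164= -800.95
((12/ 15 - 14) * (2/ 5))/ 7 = -0.75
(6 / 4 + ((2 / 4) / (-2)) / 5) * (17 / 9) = 493 / 180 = 2.74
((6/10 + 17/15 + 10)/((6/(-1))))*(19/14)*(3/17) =-836/1785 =-0.47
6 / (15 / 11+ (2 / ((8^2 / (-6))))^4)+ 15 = 6361447 / 327977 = 19.40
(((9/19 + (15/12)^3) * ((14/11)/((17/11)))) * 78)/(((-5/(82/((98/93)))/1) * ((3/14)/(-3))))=33965.51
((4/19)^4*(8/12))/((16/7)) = 224/390963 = 0.00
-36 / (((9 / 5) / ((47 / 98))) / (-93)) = 43710 / 49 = 892.04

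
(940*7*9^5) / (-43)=-388542420 / 43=-9035870.23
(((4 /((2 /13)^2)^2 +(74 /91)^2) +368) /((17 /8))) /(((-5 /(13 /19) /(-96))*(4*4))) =2984702124 /1028755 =2901.28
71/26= 2.73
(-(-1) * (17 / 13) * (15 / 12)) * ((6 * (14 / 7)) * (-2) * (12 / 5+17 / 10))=-2091 / 13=-160.85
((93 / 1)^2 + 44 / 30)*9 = 77854.20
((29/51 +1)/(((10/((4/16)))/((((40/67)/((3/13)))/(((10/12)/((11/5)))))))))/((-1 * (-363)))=416/563805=0.00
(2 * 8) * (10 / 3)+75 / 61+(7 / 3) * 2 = 3613 / 61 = 59.23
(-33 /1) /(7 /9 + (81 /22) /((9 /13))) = -6534 /1207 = -5.41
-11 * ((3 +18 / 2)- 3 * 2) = -66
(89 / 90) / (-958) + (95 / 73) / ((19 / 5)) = 2149003 / 6294060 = 0.34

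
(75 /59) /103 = 75 /6077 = 0.01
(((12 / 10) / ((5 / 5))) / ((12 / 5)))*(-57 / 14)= -57 / 28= -2.04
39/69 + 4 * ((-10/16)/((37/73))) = -7433/1702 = -4.37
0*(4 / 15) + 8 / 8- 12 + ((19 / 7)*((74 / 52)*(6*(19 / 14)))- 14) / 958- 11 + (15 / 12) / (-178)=-4777014457 / 217247576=-21.99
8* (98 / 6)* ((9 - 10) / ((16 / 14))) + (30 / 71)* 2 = -24173 / 213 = -113.49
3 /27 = 0.11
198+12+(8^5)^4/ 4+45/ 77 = 22193738963681820503/ 77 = 288230376151711954.58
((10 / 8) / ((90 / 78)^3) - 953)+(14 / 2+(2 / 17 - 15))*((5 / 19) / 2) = -831306169 / 872100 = -953.22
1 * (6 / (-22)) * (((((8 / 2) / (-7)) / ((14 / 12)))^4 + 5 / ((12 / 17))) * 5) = -224540635 / 23059204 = -9.74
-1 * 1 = -1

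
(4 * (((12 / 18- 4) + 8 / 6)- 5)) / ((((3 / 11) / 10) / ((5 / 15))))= -3080 / 9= -342.22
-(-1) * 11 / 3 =11 / 3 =3.67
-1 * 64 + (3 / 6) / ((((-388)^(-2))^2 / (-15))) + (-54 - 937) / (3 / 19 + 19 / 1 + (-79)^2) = -20217481485998541 / 118943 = -169976219584.16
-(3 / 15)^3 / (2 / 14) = -7 / 125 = -0.06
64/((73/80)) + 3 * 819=184481/73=2527.14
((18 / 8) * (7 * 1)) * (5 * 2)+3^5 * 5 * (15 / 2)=9270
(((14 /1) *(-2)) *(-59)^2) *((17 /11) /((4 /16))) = -6627824 /11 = -602529.45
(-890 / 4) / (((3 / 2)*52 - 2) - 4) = -445 / 144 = -3.09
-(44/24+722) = -723.83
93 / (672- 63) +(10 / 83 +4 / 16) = 35261 / 67396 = 0.52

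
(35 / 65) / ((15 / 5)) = 7 / 39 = 0.18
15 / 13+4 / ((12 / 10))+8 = 487 / 39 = 12.49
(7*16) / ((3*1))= 112 / 3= 37.33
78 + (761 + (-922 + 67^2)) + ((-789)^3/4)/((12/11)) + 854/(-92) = -41420306827/368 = -112555181.60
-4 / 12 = -1 / 3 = -0.33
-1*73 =-73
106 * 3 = 318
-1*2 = -2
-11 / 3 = -3.67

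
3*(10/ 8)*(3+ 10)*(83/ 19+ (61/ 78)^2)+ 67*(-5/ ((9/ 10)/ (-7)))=101309465/ 35568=2848.33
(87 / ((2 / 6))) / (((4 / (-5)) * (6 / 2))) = -435 / 4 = -108.75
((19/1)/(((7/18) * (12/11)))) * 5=3135/14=223.93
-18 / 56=-9 / 28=-0.32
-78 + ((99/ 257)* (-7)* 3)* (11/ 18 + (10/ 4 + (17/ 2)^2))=-706887/ 1028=-687.63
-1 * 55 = -55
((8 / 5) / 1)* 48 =76.80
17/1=17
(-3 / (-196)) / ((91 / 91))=3 / 196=0.02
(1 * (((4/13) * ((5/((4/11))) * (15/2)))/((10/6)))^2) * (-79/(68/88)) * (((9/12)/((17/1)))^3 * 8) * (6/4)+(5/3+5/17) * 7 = -33142541375/1355044704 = -24.46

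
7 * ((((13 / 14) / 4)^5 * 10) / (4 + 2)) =1856465 / 236027904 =0.01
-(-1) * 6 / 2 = 3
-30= -30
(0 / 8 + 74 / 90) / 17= 37 / 765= 0.05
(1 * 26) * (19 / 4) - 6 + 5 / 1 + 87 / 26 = 1636 / 13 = 125.85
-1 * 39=-39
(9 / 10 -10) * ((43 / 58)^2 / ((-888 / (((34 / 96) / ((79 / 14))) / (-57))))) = -20022821 / 3228361367040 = -0.00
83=83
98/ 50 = 49/ 25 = 1.96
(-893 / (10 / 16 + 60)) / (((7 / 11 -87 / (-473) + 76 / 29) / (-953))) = 11673564793 / 2861500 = 4079.53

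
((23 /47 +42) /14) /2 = 1997 /1316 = 1.52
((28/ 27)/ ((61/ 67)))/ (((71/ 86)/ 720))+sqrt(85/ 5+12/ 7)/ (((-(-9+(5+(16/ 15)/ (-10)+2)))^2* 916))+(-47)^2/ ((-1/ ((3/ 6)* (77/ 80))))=-144917549/ 2078880+5625* sqrt(917)/ 160069168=-69.71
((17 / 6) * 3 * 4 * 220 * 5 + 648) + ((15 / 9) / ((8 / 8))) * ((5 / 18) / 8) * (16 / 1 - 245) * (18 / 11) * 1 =10038947 / 264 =38026.31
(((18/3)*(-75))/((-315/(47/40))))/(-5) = -47/140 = -0.34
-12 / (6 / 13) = -26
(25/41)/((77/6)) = 150/3157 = 0.05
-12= -12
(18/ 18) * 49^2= 2401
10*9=90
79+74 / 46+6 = 1992 / 23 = 86.61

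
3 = 3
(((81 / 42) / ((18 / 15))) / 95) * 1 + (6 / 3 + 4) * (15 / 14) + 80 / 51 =217439 / 27132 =8.01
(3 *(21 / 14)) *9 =81 / 2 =40.50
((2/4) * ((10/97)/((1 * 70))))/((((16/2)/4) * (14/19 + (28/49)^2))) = 133/384120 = 0.00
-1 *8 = -8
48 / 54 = 0.89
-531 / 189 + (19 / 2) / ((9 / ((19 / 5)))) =757 / 630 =1.20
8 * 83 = 664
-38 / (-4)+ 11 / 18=91 / 9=10.11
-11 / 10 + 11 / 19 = -99 / 190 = -0.52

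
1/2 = 0.50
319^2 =101761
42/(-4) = -21/2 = -10.50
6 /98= 3 /49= 0.06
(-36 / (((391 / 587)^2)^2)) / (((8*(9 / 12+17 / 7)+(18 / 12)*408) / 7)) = -104717915861202 / 52144270959191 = -2.01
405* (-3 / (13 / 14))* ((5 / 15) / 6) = -945 / 13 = -72.69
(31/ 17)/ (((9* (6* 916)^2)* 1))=31/ 4621520448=0.00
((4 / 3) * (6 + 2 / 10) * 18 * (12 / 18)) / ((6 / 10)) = 496 / 3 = 165.33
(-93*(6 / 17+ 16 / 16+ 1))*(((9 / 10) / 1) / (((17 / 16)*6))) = -8928 / 289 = -30.89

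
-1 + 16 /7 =9 /7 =1.29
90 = 90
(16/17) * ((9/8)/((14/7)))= 9/17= 0.53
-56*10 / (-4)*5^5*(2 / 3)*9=2625000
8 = 8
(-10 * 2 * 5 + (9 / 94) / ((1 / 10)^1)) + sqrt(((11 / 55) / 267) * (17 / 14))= -4655 / 47 + sqrt(317730) / 18690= -99.01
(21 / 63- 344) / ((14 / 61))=-62891 / 42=-1497.40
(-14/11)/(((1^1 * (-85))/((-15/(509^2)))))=-42/48448147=-0.00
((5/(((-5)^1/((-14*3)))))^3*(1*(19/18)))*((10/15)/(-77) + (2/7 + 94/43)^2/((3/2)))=6464813992/20339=317853.09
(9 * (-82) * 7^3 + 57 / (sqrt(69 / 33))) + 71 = -253063 + 57 * sqrt(253) / 23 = -253023.58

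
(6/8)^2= 0.56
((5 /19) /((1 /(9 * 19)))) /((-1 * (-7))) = 45 /7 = 6.43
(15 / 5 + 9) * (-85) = -1020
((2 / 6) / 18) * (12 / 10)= 1 / 45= 0.02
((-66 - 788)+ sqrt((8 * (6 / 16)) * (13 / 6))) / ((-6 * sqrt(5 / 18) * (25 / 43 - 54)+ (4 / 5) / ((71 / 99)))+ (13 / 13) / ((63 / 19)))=-42191515612609650 * sqrt(10) / 26389382733725849 - 1310596984305 * sqrt(26) / 52778765467451698+ 49404585026475 * sqrt(65) / 26389382733725849+ 1119249824596470 / 26389382733725849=-5.00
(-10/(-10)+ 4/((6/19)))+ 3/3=44/3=14.67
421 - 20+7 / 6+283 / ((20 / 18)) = 9853 / 15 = 656.87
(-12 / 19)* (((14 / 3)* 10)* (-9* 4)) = 20160 / 19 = 1061.05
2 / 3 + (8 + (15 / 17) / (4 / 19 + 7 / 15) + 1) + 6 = 167032 / 9843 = 16.97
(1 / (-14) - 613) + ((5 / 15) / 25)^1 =-643711 / 1050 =-613.06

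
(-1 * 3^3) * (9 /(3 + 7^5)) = -243 /16810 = -0.01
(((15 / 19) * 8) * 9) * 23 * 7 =173880 / 19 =9151.58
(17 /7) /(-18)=-17 /126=-0.13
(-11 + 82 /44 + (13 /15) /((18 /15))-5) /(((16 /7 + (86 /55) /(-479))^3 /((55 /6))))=-2602776191764450625 /251690180194779633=-10.34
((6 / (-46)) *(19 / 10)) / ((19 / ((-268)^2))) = -107736 / 115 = -936.83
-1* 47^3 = -103823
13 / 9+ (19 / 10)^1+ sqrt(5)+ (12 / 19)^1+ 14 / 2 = sqrt(5)+ 18769 / 1710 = 13.21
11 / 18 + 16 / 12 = 35 / 18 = 1.94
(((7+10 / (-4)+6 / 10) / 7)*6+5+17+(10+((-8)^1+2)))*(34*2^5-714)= 397562 / 35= 11358.91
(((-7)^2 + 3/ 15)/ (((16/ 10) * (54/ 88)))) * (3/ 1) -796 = -1937/ 3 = -645.67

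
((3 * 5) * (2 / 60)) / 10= 1 / 20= 0.05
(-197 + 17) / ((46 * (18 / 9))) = -45 / 23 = -1.96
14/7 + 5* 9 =47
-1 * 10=-10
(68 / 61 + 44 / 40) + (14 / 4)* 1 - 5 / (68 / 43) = 52949 / 20740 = 2.55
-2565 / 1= -2565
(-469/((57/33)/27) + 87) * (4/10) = -55056/19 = -2897.68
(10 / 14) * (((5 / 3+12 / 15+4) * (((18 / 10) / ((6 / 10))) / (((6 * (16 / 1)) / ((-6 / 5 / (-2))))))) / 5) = 97 / 5600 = 0.02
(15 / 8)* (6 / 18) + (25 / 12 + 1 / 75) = 1633 / 600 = 2.72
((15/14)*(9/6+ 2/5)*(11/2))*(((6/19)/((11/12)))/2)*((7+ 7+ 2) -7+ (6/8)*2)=20.25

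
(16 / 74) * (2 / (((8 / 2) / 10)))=40 / 37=1.08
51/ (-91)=-51/ 91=-0.56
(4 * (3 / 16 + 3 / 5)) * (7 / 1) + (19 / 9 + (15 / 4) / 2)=9373 / 360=26.04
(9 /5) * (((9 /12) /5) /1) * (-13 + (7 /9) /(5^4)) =-109677 /31250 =-3.51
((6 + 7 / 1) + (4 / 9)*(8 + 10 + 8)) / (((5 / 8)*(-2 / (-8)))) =7072 / 45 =157.16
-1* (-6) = 6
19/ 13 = 1.46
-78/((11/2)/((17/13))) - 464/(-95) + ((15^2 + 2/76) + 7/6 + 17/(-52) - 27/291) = 3354114833/15812940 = 212.11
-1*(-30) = 30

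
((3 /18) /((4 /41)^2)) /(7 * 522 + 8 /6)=1681 /350912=0.00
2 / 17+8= 8.12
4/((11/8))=32/11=2.91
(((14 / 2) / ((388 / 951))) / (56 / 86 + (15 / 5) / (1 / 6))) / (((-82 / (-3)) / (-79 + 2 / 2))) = -33491367 / 12758216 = -2.63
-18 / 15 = -6 / 5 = -1.20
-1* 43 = -43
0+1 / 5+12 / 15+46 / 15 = 61 / 15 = 4.07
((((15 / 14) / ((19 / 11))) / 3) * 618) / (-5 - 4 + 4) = -3399 / 133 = -25.56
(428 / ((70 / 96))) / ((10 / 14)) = 20544 / 25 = 821.76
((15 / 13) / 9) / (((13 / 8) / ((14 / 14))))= 40 / 507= 0.08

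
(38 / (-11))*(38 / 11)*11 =-1444 / 11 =-131.27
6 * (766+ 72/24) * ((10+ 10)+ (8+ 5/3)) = 136882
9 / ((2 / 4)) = 18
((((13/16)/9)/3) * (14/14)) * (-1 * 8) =-13/54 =-0.24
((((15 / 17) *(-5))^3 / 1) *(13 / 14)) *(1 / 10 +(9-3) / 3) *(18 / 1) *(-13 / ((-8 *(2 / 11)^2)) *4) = -46585378125 / 78608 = -592628.97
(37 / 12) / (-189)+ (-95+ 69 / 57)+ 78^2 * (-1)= -266214007 / 43092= -6177.81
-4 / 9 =-0.44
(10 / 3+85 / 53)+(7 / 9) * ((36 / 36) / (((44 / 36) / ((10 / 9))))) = 29615 / 5247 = 5.64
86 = 86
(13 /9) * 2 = 26 /9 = 2.89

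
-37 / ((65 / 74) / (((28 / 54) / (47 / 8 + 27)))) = -306656 / 461565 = -0.66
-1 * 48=-48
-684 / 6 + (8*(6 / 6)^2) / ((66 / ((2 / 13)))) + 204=38618 / 429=90.02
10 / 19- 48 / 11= -802 / 209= -3.84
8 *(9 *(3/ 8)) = 27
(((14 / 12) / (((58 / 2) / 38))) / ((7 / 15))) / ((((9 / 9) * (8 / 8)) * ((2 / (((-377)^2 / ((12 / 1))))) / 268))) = 31194865 / 6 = 5199144.17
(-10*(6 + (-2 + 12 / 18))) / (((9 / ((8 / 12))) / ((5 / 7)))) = -200 / 81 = -2.47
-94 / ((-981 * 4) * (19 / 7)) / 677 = 329 / 25237206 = 0.00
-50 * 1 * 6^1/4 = -75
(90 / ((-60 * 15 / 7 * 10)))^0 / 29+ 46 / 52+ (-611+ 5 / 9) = -4136239 / 6786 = -609.53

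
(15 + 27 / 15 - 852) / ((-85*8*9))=58 / 425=0.14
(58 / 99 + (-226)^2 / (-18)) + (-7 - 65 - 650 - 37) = -118667 / 33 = -3595.97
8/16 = 1/2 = 0.50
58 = 58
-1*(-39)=39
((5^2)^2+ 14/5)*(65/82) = 40807/82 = 497.65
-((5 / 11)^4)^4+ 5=229748496729970180 / 45949729863572161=5.00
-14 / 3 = -4.67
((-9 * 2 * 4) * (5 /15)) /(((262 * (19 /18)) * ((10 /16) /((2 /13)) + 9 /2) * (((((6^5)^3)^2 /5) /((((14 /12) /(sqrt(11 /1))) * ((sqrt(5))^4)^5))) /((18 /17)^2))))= -341796875 * sqrt(11) /1284121181103226396845539328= -0.00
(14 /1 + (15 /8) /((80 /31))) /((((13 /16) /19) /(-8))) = -2755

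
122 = 122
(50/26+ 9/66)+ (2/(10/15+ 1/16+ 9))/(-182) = 1924385/934934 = 2.06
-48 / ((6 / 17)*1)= -136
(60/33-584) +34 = -6030/11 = -548.18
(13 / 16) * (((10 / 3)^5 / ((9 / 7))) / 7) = 81250 / 2187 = 37.15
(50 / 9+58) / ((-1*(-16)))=143 / 36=3.97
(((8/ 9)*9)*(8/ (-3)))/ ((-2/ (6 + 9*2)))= 256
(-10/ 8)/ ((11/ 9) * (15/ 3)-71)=45/ 2336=0.02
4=4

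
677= 677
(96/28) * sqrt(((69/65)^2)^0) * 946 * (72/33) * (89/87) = 1469568/203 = 7239.25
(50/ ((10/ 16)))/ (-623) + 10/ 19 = 4710/ 11837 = 0.40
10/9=1.11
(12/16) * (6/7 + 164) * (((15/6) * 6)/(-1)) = -25965/14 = -1854.64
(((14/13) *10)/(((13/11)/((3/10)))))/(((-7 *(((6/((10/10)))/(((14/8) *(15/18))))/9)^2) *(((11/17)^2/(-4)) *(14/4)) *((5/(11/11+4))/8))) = 151725/3718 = 40.81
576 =576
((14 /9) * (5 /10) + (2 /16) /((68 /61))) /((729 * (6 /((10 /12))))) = 21785 /128490624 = 0.00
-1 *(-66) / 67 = 66 / 67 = 0.99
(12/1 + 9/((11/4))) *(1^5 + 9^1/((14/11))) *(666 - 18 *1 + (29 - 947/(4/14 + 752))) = 2412631134/28963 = 83300.46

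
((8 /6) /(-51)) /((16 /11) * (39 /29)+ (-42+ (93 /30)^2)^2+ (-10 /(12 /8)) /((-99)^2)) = -3789720000 /152359375606159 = -0.00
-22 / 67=-0.33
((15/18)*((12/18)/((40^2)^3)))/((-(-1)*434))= 1/3199795200000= 0.00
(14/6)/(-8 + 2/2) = -1/3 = -0.33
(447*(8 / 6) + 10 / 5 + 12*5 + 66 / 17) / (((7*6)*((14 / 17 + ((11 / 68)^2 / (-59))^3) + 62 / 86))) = 288954041515377270784 / 28318733496065107809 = 10.20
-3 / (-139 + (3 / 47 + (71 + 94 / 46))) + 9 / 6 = 55044 / 35615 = 1.55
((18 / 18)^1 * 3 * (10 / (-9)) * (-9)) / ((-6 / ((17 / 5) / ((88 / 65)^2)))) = -71825 / 7744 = -9.27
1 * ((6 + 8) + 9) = 23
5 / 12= 0.42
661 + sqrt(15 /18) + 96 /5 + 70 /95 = sqrt(30) /6 + 64689 /95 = 681.85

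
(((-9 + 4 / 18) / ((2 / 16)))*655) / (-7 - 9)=51745 / 18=2874.72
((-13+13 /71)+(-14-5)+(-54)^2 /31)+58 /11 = 1634735 /24211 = 67.52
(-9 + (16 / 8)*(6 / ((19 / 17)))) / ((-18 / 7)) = -77 / 114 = -0.68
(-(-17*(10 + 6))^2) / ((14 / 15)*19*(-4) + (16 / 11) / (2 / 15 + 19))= 437939040 / 419431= 1044.13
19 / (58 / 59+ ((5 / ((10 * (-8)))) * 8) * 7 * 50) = -1121 / 10267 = -0.11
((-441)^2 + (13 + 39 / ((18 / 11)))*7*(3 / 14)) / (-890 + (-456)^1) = -778145 / 5384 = -144.53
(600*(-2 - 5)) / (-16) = 525 / 2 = 262.50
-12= -12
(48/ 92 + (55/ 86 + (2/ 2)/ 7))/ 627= 6019/ 2893814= 0.00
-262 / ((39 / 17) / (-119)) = 530026 / 39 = 13590.41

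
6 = 6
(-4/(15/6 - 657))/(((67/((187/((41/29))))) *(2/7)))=116/2747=0.04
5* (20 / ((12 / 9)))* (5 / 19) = 375 / 19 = 19.74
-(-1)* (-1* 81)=-81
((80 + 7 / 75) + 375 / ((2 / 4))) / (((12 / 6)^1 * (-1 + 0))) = -62257 / 150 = -415.05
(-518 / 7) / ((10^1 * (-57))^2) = -37 / 162450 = -0.00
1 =1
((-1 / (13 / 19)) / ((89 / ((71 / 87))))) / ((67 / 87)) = -1349 / 77519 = -0.02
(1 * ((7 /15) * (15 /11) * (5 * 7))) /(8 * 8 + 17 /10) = 0.34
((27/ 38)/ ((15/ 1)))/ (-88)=-9/ 16720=-0.00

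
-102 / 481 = -0.21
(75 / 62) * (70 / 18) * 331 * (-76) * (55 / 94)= -69242.31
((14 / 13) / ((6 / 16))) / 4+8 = 340 / 39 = 8.72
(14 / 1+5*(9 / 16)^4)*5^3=118788625 / 65536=1812.57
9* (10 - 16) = -54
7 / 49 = 1 / 7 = 0.14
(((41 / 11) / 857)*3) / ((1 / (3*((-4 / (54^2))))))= -41 / 763587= -0.00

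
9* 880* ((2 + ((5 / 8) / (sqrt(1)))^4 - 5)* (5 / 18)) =-3207325 / 512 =-6264.31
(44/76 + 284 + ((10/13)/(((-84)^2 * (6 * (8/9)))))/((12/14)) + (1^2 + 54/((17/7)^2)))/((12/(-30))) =-1696588645435/2302530048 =-736.84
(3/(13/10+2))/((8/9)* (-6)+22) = 3/55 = 0.05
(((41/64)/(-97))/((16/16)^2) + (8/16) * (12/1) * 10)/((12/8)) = 372439/9312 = 40.00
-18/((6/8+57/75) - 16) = 200/161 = 1.24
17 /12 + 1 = 29 /12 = 2.42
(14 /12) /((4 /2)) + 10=127 /12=10.58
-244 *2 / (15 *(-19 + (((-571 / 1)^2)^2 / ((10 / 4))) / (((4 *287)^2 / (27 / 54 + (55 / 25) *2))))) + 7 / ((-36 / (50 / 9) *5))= -1241230783265 / 5739657736374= -0.22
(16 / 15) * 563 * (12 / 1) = 36032 / 5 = 7206.40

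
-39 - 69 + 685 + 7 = 584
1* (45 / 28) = 45 / 28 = 1.61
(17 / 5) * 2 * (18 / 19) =612 / 95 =6.44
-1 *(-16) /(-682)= -8 /341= -0.02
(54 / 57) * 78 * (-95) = -7020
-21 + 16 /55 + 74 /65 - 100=-85493 /715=-119.57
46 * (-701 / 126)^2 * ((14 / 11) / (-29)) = -11302223 / 180873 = -62.49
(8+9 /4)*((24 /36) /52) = 41 /312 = 0.13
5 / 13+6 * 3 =239 / 13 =18.38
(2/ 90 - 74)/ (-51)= 3329/ 2295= 1.45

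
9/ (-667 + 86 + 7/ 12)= -108/ 6965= -0.02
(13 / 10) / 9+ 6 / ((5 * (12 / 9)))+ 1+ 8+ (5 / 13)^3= 998669 / 98865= 10.10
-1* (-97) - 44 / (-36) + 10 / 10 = 893 / 9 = 99.22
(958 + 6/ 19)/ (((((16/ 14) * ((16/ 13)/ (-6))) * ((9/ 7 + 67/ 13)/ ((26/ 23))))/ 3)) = -551291013/ 256082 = -2152.79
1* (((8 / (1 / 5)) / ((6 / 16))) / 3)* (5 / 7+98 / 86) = 65.91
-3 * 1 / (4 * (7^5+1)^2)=-3 / 1130035456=-0.00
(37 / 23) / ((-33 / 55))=-185 / 69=-2.68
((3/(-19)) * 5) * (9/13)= -135/247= -0.55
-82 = -82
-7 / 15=-0.47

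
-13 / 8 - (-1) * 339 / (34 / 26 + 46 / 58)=10543 / 66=159.74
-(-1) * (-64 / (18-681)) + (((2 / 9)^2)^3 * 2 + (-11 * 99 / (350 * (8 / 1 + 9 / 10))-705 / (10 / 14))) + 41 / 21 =-360474095427479 / 365851956015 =-985.30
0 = 0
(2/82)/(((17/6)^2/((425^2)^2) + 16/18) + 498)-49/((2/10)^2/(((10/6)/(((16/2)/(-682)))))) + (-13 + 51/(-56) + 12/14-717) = 268948177260545496349/1551725291667432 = 173322.03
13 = 13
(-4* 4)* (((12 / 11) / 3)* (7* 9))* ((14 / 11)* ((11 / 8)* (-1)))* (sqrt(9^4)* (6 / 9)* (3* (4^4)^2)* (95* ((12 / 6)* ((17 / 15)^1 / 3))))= 5377043202048 / 11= 488822109277.09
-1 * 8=-8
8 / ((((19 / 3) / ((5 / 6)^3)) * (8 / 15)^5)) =10546875 / 622592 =16.94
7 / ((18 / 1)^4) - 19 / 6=-332417 / 104976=-3.17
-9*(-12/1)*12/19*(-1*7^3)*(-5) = 2222640/19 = 116981.05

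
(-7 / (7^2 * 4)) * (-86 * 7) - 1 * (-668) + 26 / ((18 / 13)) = 12749 / 18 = 708.28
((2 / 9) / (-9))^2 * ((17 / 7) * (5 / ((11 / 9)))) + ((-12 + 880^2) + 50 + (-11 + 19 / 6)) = 86942177771 / 112266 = 774430.17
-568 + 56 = -512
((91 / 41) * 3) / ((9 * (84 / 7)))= 91 / 1476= 0.06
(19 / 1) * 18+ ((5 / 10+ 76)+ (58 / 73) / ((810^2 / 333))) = 556783399 / 1330425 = 418.50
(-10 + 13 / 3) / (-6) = 17 / 18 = 0.94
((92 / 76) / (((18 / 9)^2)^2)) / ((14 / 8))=23 / 532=0.04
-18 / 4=-9 / 2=-4.50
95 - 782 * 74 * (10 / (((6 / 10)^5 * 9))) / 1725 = -2521705 / 6561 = -384.35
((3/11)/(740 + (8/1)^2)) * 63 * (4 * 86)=7.35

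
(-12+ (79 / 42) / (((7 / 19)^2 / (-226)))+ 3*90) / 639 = -2957165 / 657531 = -4.50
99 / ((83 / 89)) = 8811 / 83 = 106.16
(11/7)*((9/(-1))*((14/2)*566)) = -56034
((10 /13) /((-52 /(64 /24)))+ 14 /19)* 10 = 67180 /9633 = 6.97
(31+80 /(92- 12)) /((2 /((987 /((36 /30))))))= 13160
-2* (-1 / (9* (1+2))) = 2 / 27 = 0.07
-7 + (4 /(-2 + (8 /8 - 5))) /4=-43 /6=-7.17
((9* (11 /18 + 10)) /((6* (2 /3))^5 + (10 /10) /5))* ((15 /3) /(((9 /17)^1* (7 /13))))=1055275 /645246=1.64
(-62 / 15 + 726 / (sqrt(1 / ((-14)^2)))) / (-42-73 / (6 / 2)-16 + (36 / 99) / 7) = -11734646 / 95035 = -123.48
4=4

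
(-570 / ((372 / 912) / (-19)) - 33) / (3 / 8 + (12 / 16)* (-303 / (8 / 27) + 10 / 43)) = -377050144 / 10897461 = -34.60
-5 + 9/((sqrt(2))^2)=-0.50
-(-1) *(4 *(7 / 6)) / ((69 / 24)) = 112 / 69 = 1.62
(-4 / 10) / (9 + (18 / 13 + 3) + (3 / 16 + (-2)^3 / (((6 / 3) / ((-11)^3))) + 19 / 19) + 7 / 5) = -416 / 5553571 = -0.00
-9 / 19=-0.47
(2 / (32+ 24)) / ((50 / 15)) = 3 / 280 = 0.01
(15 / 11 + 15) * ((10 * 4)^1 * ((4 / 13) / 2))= 14400 / 143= 100.70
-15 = -15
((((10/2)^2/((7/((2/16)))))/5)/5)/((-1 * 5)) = -1/280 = -0.00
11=11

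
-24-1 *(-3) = -21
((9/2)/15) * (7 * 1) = 2.10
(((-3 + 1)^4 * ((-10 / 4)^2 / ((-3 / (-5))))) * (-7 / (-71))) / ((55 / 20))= 14000 / 2343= 5.98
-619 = -619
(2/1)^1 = 2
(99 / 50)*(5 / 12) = 33 / 40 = 0.82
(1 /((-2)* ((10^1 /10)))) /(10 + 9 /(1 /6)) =-1 /128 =-0.01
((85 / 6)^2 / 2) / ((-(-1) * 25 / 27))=867 / 8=108.38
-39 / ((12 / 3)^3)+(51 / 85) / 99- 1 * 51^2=-27472931 / 10560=-2601.60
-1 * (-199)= 199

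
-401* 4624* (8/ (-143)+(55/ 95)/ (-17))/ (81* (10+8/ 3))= 226706152/ 1393821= 162.65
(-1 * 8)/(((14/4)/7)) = -16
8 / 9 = 0.89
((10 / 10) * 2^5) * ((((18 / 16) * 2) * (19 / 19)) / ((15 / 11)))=264 / 5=52.80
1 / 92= 0.01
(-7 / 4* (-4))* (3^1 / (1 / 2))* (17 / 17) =42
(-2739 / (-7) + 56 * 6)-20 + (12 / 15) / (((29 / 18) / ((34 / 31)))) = 707.83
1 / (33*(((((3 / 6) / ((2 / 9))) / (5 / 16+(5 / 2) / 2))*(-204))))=-25 / 242352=-0.00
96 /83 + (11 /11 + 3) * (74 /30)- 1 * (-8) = 23684 /1245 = 19.02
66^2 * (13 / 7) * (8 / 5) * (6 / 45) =302016 / 175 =1725.81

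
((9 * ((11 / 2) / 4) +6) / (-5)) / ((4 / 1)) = -147 / 160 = -0.92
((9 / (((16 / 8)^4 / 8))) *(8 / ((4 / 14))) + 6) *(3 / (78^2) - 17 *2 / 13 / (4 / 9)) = -131263 / 169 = -776.70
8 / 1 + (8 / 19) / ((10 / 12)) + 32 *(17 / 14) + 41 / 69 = 2200489 / 45885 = 47.96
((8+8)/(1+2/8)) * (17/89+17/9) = 106624/4005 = 26.62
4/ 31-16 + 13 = -89/ 31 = -2.87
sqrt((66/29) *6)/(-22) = -3 *sqrt(319)/319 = -0.17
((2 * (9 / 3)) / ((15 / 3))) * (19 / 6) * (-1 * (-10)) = 38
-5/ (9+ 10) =-5/ 19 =-0.26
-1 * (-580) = 580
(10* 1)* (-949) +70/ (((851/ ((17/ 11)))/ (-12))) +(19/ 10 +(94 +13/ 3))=-9391.29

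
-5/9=-0.56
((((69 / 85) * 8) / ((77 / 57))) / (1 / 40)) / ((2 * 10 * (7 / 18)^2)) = 20388672 / 320705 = 63.57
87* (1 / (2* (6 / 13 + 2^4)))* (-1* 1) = -1131 / 428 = -2.64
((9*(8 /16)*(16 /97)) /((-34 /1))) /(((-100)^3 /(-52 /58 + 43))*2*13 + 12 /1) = 0.00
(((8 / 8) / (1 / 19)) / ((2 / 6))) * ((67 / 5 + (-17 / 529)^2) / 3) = 356265048 / 1399205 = 254.62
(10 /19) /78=5 /741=0.01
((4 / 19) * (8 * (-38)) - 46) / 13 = -110 / 13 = -8.46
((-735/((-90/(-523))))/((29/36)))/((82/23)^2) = -40670049/97498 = -417.14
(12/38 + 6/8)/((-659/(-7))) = 567/50084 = 0.01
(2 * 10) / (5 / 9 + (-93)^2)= 90 / 38923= 0.00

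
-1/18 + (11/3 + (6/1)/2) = 119/18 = 6.61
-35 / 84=-5 / 12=-0.42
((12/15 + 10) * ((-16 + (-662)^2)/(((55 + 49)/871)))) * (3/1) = 594565839/5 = 118913167.80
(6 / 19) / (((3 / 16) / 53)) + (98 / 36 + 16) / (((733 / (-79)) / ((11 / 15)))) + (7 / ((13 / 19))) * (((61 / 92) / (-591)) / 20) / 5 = 777733350498601 / 8859694474800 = 87.78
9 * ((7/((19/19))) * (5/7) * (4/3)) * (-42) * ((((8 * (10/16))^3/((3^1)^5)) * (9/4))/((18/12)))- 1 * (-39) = -17149/9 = -1905.44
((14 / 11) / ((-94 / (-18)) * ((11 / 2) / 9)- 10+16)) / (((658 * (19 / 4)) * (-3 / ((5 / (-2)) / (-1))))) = -540 / 14626447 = -0.00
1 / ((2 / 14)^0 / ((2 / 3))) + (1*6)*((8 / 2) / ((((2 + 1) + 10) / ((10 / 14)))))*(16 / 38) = 6338 / 5187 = 1.22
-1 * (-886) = 886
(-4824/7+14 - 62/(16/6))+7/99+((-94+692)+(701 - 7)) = 1645675/2772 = 593.68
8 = 8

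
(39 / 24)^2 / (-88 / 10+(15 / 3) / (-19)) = -16055 / 55104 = -0.29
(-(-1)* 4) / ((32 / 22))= 11 / 4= 2.75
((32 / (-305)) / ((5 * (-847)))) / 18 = 16 / 11625075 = 0.00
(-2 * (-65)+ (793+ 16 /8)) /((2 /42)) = 19425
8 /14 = 4 /7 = 0.57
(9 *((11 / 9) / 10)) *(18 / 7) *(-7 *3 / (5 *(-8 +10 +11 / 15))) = -4.35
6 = 6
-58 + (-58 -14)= -130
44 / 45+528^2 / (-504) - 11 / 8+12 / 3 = -1384841 / 2520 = -549.54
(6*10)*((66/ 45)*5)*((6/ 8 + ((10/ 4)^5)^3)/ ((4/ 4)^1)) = 1678468148555/ 4096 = 409782262.83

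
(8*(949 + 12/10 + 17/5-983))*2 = -2352/5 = -470.40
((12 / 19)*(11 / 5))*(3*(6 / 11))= 216 / 95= 2.27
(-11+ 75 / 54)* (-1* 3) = 28.83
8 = 8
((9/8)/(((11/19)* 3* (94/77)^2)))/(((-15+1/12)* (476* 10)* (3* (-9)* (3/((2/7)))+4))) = 13167/601214517280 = 0.00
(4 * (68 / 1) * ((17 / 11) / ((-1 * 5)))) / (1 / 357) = -1650768 / 55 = -30013.96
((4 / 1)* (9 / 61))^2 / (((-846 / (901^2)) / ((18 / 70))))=-526047048 / 6121045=-85.94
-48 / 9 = -16 / 3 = -5.33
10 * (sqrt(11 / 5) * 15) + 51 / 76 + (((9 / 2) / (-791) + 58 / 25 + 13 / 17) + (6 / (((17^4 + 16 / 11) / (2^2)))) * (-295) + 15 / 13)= 490193225863787 / 101717818484100 + 30 * sqrt(55)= 227.31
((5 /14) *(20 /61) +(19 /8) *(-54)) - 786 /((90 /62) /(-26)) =357399011 /25620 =13950.00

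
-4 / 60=-1 / 15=-0.07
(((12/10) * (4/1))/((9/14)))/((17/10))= 224/51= 4.39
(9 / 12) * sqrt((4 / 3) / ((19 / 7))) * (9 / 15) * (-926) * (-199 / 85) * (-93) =-25706223 * sqrt(399) / 8075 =-63589.03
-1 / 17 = -0.06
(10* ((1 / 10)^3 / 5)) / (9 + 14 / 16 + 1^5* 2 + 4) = 2 / 15875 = 0.00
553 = 553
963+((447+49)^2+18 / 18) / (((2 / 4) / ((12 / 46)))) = 2974353 / 23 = 129319.70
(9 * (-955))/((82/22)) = -94545/41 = -2305.98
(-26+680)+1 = 655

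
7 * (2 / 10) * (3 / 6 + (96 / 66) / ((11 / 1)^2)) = 9541 / 13310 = 0.72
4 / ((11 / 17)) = 68 / 11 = 6.18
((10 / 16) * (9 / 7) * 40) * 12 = 2700 / 7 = 385.71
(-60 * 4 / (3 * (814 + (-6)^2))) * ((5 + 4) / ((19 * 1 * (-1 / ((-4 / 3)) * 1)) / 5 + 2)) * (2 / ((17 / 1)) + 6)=-1.07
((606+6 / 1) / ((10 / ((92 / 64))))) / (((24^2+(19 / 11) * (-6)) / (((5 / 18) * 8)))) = 253 / 732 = 0.35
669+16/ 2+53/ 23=15624/ 23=679.30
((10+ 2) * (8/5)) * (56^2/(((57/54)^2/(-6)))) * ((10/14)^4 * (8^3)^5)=-52529986053649465344000/17689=-2969641362069617578.38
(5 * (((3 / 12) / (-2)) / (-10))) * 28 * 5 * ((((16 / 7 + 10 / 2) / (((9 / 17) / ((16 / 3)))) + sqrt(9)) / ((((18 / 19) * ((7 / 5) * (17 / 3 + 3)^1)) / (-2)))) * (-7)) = 2286175 / 2808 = 814.16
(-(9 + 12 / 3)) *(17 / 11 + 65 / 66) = -2171 / 66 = -32.89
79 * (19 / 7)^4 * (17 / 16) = 175021103 / 38416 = 4555.94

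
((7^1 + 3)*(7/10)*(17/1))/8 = 119/8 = 14.88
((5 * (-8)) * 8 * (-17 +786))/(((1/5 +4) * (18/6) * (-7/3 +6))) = -1230400/231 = -5326.41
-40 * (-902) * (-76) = -2742080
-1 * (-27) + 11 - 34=4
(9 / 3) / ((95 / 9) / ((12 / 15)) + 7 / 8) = 216 / 1013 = 0.21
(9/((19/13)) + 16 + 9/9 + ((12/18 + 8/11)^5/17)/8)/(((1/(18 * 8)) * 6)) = 2345775213664/4213577313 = 556.72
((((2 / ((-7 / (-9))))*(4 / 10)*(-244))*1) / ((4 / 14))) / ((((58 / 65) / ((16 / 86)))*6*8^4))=-2379 / 319232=-0.01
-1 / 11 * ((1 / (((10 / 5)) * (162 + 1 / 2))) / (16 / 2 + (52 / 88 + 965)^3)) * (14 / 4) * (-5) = 484 / 89014932695845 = 0.00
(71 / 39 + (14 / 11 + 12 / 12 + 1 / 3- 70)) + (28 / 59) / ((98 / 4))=-65.55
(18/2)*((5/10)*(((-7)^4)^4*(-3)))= -897289125379227/2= -448644562689613.50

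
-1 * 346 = -346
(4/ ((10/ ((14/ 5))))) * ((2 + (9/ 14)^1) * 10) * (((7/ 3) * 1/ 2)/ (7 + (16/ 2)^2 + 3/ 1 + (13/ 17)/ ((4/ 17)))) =2072/ 4635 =0.45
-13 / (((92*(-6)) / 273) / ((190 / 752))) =112385 / 69184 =1.62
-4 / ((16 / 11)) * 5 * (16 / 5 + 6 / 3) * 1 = -143 / 2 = -71.50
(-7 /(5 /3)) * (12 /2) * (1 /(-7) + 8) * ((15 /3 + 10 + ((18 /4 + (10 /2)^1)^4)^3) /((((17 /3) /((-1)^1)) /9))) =5916190778828077473 /34816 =169927354630861.60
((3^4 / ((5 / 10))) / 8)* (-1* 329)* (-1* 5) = 133245 / 4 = 33311.25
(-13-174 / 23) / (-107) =473 / 2461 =0.19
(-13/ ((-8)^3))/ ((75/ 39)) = 169/ 12800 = 0.01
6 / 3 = 2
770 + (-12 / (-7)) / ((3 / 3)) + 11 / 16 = 86509 / 112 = 772.40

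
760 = 760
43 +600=643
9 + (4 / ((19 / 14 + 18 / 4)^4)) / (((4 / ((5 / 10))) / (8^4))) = 30349097 / 2825761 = 10.74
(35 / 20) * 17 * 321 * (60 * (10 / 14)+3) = 1751697 / 4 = 437924.25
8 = 8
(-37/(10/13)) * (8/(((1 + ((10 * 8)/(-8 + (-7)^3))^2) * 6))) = -39506454/648005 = -60.97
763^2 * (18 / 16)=5239521 / 8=654940.12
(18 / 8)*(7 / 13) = 63 / 52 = 1.21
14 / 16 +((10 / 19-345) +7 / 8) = -26047 / 76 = -342.72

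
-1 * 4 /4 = -1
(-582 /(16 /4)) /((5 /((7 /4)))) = -2037 /40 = -50.92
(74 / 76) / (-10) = -37 / 380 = -0.10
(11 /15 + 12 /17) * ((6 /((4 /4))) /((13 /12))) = 8808 /1105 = 7.97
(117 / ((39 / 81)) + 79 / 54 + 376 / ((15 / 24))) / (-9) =-228437 / 2430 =-94.01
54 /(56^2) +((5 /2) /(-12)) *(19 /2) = -1.96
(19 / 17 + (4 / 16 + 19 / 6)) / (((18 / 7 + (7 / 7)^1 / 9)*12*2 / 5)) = 32375 / 91936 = 0.35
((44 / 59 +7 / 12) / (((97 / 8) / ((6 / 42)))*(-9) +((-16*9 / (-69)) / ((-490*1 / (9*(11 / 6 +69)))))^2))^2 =5713929825358997284 / 1851157160028896397008769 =0.00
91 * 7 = 637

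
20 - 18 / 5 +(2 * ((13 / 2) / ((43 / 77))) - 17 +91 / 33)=180473 / 7095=25.44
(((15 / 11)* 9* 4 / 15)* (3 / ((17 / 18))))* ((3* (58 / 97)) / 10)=169128 / 90695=1.86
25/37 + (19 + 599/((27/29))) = 662383/999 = 663.05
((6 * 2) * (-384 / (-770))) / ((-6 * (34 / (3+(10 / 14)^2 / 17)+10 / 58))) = -4684544 / 53512305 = -0.09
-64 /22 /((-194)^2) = -8 /103499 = -0.00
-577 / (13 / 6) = -3462 / 13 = -266.31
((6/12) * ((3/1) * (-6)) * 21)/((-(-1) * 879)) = -63/293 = -0.22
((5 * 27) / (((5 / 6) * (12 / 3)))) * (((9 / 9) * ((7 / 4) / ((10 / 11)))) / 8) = 6237 / 640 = 9.75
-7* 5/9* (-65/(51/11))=25025/459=54.52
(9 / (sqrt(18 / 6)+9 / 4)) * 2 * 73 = 15768 / 11 - 7008 * sqrt(3) / 11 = 329.98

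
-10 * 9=-90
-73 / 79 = -0.92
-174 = -174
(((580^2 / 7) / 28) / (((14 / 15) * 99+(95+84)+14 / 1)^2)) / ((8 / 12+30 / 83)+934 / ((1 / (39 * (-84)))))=-26176125 / 3801053663850058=-0.00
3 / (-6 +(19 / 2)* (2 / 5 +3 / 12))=120 / 7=17.14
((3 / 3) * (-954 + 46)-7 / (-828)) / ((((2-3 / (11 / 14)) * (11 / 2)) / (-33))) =-8269987 / 2760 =-2996.37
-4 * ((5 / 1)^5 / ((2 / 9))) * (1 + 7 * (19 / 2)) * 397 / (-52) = 1507359375 / 52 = 28987680.29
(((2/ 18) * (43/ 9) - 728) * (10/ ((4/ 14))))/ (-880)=412475/ 14256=28.93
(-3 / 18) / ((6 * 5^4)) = -1 / 22500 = -0.00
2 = 2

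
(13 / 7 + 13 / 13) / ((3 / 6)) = 40 / 7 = 5.71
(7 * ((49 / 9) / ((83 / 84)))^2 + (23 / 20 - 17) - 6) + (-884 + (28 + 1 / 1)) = -664.33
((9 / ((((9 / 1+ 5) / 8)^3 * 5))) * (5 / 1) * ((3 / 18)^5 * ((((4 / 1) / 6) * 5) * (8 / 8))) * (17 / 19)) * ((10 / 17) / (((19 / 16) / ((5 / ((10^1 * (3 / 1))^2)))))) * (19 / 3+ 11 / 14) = 23920 / 1895606307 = 0.00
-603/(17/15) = -9045/17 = -532.06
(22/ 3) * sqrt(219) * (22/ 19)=484 * sqrt(219)/ 57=125.66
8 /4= 2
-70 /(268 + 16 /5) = -175 /678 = -0.26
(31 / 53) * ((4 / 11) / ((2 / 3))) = 186 / 583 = 0.32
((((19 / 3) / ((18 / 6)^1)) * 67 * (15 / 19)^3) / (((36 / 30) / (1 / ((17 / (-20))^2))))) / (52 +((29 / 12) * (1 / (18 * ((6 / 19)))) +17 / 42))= 75978000000 / 50002072817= 1.52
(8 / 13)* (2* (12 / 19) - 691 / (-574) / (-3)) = 0.53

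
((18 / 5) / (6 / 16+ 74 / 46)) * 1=3312 / 1825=1.81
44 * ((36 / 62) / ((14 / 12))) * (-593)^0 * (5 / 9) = 2640 / 217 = 12.17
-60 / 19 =-3.16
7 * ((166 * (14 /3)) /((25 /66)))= 357896 /25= 14315.84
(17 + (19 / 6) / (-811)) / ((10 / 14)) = 578921 / 24330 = 23.79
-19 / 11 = -1.73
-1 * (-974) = 974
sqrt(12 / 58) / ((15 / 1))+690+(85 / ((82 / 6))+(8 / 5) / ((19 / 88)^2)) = sqrt(174) / 435+54063757 / 74005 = 730.57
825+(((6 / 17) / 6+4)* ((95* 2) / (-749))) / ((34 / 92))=177977265 / 216461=822.21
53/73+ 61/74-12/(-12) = 13777/5402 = 2.55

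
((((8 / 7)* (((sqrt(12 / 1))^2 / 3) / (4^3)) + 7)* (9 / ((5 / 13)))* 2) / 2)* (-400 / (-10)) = 46332 / 7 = 6618.86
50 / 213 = 0.23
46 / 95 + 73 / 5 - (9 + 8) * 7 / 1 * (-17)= 193618 / 95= 2038.08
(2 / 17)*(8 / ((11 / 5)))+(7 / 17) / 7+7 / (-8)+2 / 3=1249 / 4488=0.28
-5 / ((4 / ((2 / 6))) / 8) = -10 / 3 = -3.33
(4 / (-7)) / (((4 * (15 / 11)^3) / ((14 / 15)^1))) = -2662 / 50625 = -0.05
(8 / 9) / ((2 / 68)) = 272 / 9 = 30.22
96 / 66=16 / 11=1.45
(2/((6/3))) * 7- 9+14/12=-5/6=-0.83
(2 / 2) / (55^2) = 1 / 3025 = 0.00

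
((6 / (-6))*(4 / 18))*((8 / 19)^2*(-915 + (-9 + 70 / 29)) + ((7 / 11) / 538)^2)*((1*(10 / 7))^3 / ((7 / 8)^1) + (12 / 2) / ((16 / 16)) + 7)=37286650837878705 / 62880971930854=592.97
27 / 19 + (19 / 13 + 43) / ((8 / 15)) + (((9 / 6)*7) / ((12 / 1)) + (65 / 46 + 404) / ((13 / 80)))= 117279061 / 45448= 2580.51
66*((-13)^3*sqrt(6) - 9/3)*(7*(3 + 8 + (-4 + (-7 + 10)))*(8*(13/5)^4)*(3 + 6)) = -4174533338976*sqrt(6)/125 - 5700318624/125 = -81849415306.82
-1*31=-31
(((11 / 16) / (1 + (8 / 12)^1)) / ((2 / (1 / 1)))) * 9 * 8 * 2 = 297 / 10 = 29.70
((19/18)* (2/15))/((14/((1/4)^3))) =19/120960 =0.00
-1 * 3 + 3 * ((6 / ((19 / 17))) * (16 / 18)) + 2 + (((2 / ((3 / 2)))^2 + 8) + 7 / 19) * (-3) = -976 / 57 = -17.12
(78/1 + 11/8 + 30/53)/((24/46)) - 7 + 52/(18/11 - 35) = 270126287/1867296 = 144.66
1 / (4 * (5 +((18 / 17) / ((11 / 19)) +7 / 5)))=935 / 30776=0.03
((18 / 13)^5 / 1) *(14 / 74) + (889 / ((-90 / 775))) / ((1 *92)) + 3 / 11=-20513871617641 / 250248511656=-81.97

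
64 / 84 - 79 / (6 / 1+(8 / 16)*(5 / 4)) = -11.16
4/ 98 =2/ 49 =0.04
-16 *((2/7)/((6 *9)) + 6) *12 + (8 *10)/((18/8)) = -70400/63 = -1117.46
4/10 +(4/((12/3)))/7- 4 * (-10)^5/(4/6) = 21000019/35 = 600000.54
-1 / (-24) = 1 / 24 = 0.04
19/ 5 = 3.80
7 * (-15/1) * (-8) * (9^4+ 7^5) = 19629120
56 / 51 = 1.10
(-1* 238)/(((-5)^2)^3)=-238/15625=-0.02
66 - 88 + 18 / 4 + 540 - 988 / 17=15789 / 34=464.38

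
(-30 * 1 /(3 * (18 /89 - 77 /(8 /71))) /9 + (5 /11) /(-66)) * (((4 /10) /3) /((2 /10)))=-5573245 /1589130873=-0.00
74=74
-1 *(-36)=36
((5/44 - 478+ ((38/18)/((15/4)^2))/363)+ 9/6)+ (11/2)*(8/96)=-2798739943/5880600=-475.93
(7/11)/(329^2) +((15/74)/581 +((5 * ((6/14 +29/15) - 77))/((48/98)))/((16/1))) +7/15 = -141874370858261/3008768273280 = -47.15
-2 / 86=-1 / 43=-0.02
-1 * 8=-8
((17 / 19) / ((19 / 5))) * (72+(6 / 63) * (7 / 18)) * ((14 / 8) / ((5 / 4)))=231455 / 9747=23.75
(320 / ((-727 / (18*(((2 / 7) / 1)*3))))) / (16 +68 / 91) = -37440 / 92329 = -0.41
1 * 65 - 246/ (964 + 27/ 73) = 4557977/ 70399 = 64.74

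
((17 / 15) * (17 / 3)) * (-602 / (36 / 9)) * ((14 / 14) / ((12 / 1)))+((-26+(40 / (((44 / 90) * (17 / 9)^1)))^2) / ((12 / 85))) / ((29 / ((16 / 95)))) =-5424780883 / 1224079560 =-4.43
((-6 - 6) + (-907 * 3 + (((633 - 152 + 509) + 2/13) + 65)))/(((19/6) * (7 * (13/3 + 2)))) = -2952/247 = -11.95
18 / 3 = 6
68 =68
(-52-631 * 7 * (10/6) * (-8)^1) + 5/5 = 176527/3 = 58842.33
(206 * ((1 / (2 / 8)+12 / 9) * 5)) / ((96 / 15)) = 2575 / 3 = 858.33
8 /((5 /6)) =48 /5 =9.60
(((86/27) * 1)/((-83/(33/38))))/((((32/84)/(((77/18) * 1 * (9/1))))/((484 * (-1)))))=30848587/18924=1630.13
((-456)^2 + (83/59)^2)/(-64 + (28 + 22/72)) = -5211591156/894617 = -5825.50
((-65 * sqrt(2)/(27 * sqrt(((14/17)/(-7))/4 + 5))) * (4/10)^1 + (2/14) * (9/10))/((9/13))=13/70 - 52 * sqrt(17)/243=-0.70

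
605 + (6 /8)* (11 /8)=606.03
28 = 28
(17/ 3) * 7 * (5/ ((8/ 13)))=7735/ 24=322.29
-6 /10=-3 /5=-0.60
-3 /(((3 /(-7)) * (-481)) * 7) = -1 /481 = -0.00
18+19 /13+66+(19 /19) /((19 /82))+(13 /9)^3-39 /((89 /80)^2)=87402196714 /1426279023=61.28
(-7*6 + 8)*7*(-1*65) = 15470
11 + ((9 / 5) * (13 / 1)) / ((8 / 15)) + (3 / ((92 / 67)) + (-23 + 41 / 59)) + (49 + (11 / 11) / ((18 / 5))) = 8210309 / 97704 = 84.03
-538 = -538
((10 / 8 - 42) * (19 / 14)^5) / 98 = -403604137 / 210827008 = -1.91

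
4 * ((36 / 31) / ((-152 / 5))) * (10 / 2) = -450 / 589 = -0.76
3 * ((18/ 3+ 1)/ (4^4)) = 21/ 256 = 0.08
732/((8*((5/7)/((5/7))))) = 183/2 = 91.50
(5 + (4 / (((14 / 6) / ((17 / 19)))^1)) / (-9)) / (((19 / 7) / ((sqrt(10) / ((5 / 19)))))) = 1927*sqrt(10) / 285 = 21.38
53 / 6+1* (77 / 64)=1927 / 192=10.04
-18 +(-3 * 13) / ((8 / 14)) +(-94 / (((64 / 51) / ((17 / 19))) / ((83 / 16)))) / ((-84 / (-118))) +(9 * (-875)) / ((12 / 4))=-435766511 / 136192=-3199.65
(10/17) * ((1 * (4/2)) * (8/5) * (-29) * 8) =-7424/17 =-436.71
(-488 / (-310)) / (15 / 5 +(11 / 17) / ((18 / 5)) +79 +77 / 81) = 671976 / 35485855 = 0.02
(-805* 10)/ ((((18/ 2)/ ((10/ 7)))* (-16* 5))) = 575/ 36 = 15.97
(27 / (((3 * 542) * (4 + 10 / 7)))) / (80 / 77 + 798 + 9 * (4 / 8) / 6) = 4851 / 1268378915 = 0.00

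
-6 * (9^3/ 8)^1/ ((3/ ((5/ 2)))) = -3645/ 8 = -455.62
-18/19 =-0.95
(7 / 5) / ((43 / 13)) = 91 / 215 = 0.42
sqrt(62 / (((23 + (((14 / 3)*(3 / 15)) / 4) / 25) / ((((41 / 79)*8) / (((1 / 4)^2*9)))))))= 80*sqrt(51982743390) / 4089909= 4.46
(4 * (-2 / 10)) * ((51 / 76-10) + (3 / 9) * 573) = -13807 / 95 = -145.34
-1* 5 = -5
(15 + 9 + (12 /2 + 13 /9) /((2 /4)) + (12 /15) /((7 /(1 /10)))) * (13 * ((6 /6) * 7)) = 3539.93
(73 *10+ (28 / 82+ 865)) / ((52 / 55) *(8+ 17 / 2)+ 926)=327045 / 193028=1.69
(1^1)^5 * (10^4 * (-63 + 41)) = -220000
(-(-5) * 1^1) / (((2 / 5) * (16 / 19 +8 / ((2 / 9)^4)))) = 0.00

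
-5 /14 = -0.36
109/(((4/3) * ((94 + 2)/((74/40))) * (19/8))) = 4033/6080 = 0.66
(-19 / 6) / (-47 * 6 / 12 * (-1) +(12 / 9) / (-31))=-589 / 4363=-0.13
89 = 89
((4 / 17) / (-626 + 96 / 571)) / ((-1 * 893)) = 1142 / 2712465175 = 0.00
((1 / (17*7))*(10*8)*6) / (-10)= -48 / 119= -0.40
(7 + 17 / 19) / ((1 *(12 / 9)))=225 / 38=5.92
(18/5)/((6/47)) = 141/5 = 28.20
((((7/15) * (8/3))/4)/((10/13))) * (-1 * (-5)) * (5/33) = 91/297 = 0.31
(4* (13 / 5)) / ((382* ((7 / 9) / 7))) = 234 / 955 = 0.25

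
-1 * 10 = -10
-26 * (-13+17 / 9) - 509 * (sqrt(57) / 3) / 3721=288.54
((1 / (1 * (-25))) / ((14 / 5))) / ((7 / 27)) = -27 / 490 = -0.06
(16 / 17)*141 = 2256 / 17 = 132.71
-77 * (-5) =385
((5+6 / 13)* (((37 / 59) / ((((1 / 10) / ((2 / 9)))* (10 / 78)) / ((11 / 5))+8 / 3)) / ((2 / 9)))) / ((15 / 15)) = 1560438 / 272639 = 5.72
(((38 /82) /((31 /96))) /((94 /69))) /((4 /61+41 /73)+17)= 140109192 /2344498039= 0.06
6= 6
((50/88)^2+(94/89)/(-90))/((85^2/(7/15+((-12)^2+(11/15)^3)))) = 53604831659/8594029125000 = 0.01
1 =1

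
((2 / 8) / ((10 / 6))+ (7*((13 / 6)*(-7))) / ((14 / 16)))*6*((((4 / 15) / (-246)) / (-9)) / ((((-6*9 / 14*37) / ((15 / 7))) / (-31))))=-225401 / 5529465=-0.04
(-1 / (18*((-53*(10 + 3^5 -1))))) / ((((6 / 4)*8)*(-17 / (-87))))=29 / 16347744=0.00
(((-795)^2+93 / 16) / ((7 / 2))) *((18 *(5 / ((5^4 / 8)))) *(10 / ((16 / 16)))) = 364049748 / 175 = 2080284.27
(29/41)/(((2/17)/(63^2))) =1956717/82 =23862.40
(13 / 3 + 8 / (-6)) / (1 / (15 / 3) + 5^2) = 5 / 42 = 0.12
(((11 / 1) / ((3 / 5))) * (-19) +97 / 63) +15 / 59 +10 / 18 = -428674 / 1239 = -345.98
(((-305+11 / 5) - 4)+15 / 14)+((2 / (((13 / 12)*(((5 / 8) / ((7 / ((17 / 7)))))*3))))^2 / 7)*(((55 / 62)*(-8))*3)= -6999788083 / 21196994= -330.23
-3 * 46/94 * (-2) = 138/47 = 2.94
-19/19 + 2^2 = 3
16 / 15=1.07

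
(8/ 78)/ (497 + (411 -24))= 1/ 8619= 0.00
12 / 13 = 0.92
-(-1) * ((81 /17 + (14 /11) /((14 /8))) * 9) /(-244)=-9243 /45628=-0.20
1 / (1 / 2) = 2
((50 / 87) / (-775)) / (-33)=2 / 89001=0.00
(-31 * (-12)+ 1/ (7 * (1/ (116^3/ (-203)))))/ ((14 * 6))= -8899/ 1029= -8.65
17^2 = 289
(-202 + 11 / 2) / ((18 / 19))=-2489 / 12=-207.42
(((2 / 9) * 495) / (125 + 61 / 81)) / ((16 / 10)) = 2025 / 3704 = 0.55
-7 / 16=-0.44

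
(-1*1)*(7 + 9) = -16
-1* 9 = -9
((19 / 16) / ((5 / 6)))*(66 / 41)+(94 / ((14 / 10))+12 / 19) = 7641653 / 109060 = 70.07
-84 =-84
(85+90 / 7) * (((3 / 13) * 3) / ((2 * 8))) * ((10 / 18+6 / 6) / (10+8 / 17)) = 11645 / 18512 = 0.63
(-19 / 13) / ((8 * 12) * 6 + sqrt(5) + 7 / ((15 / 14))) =-131070 / 52240513 + 225 * sqrt(5) / 52240513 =-0.00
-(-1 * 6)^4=-1296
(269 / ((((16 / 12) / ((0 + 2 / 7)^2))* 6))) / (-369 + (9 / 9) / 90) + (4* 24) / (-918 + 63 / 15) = -0.11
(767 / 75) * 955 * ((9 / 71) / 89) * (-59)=-25929969 / 31595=-820.70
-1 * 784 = -784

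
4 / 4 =1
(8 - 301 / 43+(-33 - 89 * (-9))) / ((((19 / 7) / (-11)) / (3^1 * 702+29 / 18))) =-2246363581 / 342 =-6568314.56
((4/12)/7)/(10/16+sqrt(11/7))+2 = 64 * sqrt(77)/11109+3134/1587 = 2.03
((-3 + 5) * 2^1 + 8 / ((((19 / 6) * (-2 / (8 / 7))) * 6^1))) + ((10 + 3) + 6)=22.76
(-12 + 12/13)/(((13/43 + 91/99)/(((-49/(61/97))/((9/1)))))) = 20233521/257725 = 78.51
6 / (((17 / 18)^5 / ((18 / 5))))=204073344 / 7099285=28.75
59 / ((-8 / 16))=-118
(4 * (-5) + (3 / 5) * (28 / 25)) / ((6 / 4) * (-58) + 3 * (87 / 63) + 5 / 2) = 33824 / 140625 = 0.24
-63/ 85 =-0.74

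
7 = 7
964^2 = 929296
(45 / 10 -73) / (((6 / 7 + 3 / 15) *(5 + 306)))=-4795 / 23014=-0.21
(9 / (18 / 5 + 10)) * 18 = 405 / 34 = 11.91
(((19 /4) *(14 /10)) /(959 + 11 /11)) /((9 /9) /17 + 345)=323 /16089600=0.00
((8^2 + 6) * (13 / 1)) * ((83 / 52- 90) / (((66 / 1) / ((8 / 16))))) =-160895 / 264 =-609.45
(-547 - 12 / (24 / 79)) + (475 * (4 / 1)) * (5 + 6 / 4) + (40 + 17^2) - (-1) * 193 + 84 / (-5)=122687 / 10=12268.70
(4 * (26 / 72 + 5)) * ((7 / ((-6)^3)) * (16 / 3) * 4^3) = -237.21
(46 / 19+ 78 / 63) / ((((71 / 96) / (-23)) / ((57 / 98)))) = -1611840 / 24353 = -66.19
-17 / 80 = -0.21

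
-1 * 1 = -1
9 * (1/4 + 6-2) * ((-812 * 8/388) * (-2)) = 124236/97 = 1280.78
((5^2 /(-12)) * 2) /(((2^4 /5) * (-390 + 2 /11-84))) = 1375 /500352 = 0.00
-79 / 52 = -1.52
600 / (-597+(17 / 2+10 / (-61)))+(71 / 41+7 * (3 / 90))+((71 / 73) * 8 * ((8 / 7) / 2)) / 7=166513281691 / 105324657690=1.58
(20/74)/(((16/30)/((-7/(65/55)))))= -5775/1924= -3.00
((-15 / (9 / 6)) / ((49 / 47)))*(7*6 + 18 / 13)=-265080 / 637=-416.14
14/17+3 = 65/17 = 3.82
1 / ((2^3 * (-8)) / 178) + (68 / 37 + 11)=11907 / 1184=10.06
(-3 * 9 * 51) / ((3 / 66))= -30294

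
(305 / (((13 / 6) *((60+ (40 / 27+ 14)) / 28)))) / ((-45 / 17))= -261324 / 13247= -19.73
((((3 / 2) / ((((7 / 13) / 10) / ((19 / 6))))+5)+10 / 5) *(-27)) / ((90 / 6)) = -11997 / 70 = -171.39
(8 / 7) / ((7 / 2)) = 16 / 49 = 0.33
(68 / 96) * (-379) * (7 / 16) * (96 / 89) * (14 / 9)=-315707 / 1602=-197.07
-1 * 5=-5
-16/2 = -8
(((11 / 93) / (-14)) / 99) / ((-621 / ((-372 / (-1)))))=2 / 39123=0.00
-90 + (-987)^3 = -961504893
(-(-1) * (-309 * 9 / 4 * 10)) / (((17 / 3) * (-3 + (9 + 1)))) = -175.27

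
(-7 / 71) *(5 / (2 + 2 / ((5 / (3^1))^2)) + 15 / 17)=-1295 / 4828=-0.27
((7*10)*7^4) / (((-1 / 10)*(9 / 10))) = -16807000 / 9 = -1867444.44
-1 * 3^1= -3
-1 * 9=-9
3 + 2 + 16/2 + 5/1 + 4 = 22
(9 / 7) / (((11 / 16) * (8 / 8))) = 1.87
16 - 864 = -848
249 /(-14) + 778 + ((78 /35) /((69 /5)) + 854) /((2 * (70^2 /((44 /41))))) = 2459208049 /3234490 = 760.31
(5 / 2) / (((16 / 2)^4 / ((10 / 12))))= 25 / 49152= 0.00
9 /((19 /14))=126 /19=6.63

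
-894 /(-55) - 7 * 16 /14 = 454 /55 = 8.25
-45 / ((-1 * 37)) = 45 / 37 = 1.22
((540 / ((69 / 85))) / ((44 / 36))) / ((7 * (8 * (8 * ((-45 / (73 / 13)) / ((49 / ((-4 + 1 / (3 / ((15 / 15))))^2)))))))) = -3518235 / 6367504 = -0.55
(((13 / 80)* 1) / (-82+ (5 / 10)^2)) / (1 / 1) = -0.00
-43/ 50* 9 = -387/ 50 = -7.74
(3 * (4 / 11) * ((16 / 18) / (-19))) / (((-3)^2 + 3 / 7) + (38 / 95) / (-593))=-0.01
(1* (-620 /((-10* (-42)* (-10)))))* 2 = 31 /105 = 0.30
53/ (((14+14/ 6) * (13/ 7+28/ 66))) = 5247/ 3689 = 1.42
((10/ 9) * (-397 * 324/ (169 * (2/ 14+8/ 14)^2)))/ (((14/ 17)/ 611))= -79935156/ 65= -1229771.63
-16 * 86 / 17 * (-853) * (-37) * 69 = -176266328.47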